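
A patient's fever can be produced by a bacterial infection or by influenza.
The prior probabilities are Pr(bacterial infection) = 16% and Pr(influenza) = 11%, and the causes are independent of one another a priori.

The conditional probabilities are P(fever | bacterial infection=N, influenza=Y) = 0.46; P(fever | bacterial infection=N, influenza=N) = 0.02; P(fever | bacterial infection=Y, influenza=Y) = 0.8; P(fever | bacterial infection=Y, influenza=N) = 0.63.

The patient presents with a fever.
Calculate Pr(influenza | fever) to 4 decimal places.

Weight on influenza=true, given the evidence: 0.042504 + 0.014080 = 0.056584
The normalizing constant is 0.02·0.84·0.89 + 0.46·0.84·0.11 + 0.63·0.16·0.89 + 0.8·0.16·0.11 = 0.161248
Posterior = 0.056584 / 0.161248 ≈ 0.3509

Pr(influenza | fever) ≈ 0.3509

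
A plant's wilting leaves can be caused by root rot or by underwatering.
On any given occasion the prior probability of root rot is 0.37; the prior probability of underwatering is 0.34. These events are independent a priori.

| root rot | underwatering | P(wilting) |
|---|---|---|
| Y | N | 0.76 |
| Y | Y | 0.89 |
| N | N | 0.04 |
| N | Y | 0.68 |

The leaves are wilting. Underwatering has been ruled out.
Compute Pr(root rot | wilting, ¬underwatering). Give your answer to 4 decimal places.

For the numerator, keep only root rot=true terms: 0.76·0.37 = 0.281200
Normalizer over all consistent configurations: 0.04·0.63 + 0.76·0.37 = 0.306400
Posterior = 0.281200 / 0.306400 ≈ 0.9178

Pr(root rot | wilting, ¬underwatering) ≈ 0.9178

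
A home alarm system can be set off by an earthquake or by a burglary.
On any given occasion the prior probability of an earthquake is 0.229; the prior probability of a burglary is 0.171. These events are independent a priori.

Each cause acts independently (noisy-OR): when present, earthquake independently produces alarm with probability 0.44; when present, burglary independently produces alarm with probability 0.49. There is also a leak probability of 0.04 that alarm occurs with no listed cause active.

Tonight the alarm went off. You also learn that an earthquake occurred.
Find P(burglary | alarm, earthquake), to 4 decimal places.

P(burglary | alarm, earthquake) ≈ 0.2446

Under noisy-OR, P(alarm | causes) = 1 − (1−0.04)·∏(1−qᵢ) over the active causes.
By total probability over both values of burglary:
  P(alarm | earthquake) = 0.4624*0.829 + 0.725824*0.171
        = 0.383330 + 0.124116 = 0.507446
Configurations with burglary contribute 0.124116, so
  P(burglary | alarm, earthquake) = 0.124116 / 0.507446 ≈ 0.2446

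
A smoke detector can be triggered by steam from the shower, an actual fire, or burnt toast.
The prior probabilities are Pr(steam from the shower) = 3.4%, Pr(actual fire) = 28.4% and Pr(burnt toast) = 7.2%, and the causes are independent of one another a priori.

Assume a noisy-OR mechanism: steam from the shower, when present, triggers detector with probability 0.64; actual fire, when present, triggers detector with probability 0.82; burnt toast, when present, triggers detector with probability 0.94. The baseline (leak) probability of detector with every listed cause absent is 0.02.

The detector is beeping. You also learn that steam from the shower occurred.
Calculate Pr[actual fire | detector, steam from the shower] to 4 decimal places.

Under noisy-OR, P(detector | causes) = 1 − (1−0.02)·∏(1−qᵢ) over the active causes.
P(detector | steam from the shower) = 0.6472×0.716×0.928 + 0.978832×0.716×0.072 + 0.936496×0.284×0.928 + 0.99619×0.284×0.072 = 0.430031 + 0.050461 + 0.246815 + 0.020370 = 0.747677
The actual fire-present share is 0.246815 + 0.020370 = 0.267185.
Hence the posterior is 0.267185/0.747677 ≈ 0.3574.

Pr[actual fire | detector, steam from the shower] ≈ 0.3574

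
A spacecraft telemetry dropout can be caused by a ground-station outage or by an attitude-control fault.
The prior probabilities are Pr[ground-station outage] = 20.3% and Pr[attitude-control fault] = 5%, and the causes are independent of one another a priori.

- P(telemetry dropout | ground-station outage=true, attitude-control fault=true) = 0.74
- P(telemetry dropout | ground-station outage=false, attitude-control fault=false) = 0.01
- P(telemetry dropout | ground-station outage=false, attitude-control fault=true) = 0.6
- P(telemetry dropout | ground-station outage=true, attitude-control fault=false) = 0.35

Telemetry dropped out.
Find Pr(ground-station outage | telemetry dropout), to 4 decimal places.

Pr(ground-station outage | telemetry dropout) ≈ 0.7044

Enumerate the 4 (ground-station outage, attitude-control fault) configurations and weight by the priors:
  P(telemetry dropout) = 0.01×0.797×0.95 + 0.6×0.797×0.05 + 0.35×0.203×0.95 + 0.74×0.203×0.05
        = 0.007572 + 0.023910 + 0.067498 + 0.007511 = 0.106491
Configurations with ground-station outage contribute 0.075009, so
  P(ground-station outage | telemetry dropout) = 0.075009 / 0.106491 ≈ 0.7044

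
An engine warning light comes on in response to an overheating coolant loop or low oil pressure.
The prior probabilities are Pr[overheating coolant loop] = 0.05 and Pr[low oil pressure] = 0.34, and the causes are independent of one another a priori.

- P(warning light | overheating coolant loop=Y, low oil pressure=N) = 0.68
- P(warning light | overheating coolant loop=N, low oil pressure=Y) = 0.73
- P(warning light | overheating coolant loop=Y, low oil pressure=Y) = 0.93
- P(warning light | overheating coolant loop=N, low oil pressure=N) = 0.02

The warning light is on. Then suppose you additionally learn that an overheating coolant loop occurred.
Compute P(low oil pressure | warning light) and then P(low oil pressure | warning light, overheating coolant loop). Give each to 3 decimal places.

P(warning light) = 0.02×0.95×0.66 + 0.73×0.95×0.34 + 0.68×0.05×0.66 + 0.93×0.05×0.34 = 0.012540 + 0.235790 + 0.022440 + 0.015810 = 0.286580
Of this, 0.251600 comes from 0.235790 + 0.015810 (the low oil pressure=true cases).
P(low oil pressure | warning light) = 0.251600 / 0.286580 ≈ 0.878

Now also conditioning on overheating coolant loop=true:
P(warning light | overheating coolant loop) = 0.68×0.66 + 0.93×0.34 = 0.448800 + 0.316200 = 0.765000
Of this, 0.316200 comes from 0.93×0.34 (the low oil pressure=true cases).
P(low oil pressure | warning light, overheating coolant loop) = 0.316200 / 0.765000 ≈ 0.413

P(low oil pressure | warning light) ≈ 0.878; P(low oil pressure | warning light, overheating coolant loop) ≈ 0.413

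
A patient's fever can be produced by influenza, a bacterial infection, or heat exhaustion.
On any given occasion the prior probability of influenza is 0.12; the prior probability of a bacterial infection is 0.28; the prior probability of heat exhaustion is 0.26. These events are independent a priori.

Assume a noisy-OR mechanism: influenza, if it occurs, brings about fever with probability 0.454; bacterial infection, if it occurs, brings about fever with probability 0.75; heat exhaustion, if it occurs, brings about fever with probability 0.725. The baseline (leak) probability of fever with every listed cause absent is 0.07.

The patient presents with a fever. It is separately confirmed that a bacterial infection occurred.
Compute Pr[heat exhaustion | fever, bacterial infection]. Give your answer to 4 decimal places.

Pr[heat exhaustion | fever, bacterial infection] ≈ 0.2973

Under noisy-OR, P(fever | causes) = 1 − (1−0.07)·∏(1−qᵢ) over the active causes.
For the numerator, keep only heat exhaustion=true terms: 0.214171 + 0.030111 = 0.244282
The normalizing constant is 0.7675×0.88×0.74 + 0.936063×0.88×0.26 + 0.873055×0.12×0.74 + 0.96509×0.12×0.26 = 0.821605
P(heat exhaustion | fever, bacterial infection) = 0.244282/0.821605 ≈ 0.2973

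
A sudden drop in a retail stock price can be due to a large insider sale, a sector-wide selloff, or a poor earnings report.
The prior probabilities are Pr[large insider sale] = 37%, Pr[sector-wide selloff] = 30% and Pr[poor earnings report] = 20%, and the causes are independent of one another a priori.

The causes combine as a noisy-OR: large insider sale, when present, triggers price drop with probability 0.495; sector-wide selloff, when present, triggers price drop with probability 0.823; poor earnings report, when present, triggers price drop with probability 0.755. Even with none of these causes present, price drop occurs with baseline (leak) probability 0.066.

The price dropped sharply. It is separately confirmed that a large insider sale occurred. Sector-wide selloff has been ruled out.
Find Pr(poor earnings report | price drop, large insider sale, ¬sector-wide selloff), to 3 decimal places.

Under noisy-OR, P(price drop | causes) = 1 − (1−0.066)·∏(1−qᵢ) over the active causes.
Numerator (weight on configurations with poor earnings report): 0.884441·0.2 = 0.176888
Denominator P(price drop | large insider sale, ¬sector-wide selloff): 0.52833·0.8 + 0.884441·0.2 = 0.599552
P(poor earnings report | price drop, large insider sale, ¬sector-wide selloff) = 0.176888/0.599552 ≈ 0.295

Pr(poor earnings report | price drop, large insider sale, ¬sector-wide selloff) ≈ 0.295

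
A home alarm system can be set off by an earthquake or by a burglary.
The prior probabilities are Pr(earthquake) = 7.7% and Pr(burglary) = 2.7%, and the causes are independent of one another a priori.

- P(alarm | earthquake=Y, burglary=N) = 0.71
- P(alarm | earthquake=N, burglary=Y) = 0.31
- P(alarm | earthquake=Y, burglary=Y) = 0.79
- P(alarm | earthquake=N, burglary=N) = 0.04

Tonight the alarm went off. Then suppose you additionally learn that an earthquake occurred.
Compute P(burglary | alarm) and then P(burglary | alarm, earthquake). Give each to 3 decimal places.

Weight on burglary=true, given the evidence: 0.007726 + 0.001642 = 0.009368
Normalizer over all consistent configurations: 0.04×0.923×0.973 + 0.31×0.923×0.027 + 0.71×0.077×0.973 + 0.79×0.077×0.027 = 0.098485
P(burglary | alarm) = 0.009368/0.098485 ≈ 0.095

With the extra evidence:
P(alarm | earthquake) = 0.71×0.973 + 0.79×0.027 = 0.690830 + 0.021330 = 0.712160
Of this, 0.021330 comes from 0.79×0.027 (the burglary=true cases).
Hence the posterior is 0.021330/0.712160 ≈ 0.030.
The drop from 0.095 to 0.030 is the explaining-away (discounting) effect.

P(burglary | alarm) ≈ 0.095; P(burglary | alarm, earthquake) ≈ 0.030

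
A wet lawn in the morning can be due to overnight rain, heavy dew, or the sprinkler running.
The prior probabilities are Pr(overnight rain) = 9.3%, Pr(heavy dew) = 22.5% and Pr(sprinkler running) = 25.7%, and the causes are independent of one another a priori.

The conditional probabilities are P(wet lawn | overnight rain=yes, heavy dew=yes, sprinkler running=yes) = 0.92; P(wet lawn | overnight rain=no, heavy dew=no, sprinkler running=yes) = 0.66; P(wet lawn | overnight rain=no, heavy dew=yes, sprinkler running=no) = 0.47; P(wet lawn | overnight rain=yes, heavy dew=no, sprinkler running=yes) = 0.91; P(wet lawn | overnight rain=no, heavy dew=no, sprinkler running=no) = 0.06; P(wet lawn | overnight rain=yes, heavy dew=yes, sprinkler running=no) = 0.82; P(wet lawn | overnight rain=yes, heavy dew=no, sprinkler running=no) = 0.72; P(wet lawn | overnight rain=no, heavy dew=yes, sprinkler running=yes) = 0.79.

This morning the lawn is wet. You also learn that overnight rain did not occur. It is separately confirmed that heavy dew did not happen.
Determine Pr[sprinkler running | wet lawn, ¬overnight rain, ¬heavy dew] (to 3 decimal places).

Enumerate both values of sprinkler running and weight by the priors:
  P(wet lawn | ¬overnight rain, ¬heavy dew) = 0.06·0.743 + 0.66·0.257
        = 0.044580 + 0.169620 = 0.214200
Configurations with sprinkler running contribute 0.169620, so
  P(sprinkler running | wet lawn, ¬overnight rain, ¬heavy dew) = 0.169620 / 0.214200 ≈ 0.792

Pr[sprinkler running | wet lawn, ¬overnight rain, ¬heavy dew] ≈ 0.792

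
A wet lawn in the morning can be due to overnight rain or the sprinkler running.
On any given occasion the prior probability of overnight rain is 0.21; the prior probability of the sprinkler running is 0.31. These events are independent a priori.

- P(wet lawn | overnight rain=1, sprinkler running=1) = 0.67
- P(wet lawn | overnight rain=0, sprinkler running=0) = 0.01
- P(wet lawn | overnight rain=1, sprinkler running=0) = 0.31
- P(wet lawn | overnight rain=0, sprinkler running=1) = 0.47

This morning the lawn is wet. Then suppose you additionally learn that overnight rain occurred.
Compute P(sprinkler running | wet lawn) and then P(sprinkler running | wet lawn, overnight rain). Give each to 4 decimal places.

Numerator (weight on configurations with sprinkler running): 0.115103 + 0.043617 = 0.158720
Normalizer over all consistent configurations: 0.01×0.79×0.69 + 0.47×0.79×0.31 + 0.31×0.21×0.69 + 0.67×0.21×0.31 = 0.209090
P(sprinkler running | wet lawn) = 0.158720/0.209090 ≈ 0.7591

Now condition on the additional information:
Numerator (weight on configurations with sprinkler running): 0.67×0.31 = 0.207700
Denominator P(wet lawn | overnight rain): 0.31×0.69 + 0.67×0.31 = 0.421600
P(sprinkler running | wet lawn, overnight rain) = 0.207700/0.421600 ≈ 0.4926
Conditioning on overnight rain lowers the posterior on sprinkler running: the classic explaining-away effect in a common-effect structure.

P(sprinkler running | wet lawn) ≈ 0.7591; P(sprinkler running | wet lawn, overnight rain) ≈ 0.4926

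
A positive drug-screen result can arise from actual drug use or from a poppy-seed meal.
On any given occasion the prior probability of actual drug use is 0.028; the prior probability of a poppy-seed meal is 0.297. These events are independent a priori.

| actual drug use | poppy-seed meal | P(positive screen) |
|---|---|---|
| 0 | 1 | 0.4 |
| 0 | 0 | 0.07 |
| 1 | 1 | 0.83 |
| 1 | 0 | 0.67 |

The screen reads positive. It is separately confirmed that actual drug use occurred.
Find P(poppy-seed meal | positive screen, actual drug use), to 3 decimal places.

P(poppy-seed meal | positive screen, actual drug use) ≈ 0.344

Weight on poppy-seed meal=true, given the evidence: 0.83·0.297 = 0.246510
The normalizing constant is 0.67·0.703 + 0.83·0.297 = 0.717520
Posterior = 0.246510 / 0.717520 ≈ 0.344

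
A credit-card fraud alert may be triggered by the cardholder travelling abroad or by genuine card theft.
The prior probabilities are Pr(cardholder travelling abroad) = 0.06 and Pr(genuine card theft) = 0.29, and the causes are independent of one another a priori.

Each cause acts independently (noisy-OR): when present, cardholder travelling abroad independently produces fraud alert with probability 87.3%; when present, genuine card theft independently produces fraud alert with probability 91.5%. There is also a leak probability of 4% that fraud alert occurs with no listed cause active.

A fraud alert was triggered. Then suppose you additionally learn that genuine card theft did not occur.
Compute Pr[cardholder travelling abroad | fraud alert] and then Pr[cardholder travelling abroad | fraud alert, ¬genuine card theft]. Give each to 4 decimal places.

Pr[cardholder travelling abroad | fraud alert] ≈ 0.1647; Pr[cardholder travelling abroad | fraud alert, ¬genuine card theft] ≈ 0.5835

Under noisy-OR, P(fraud alert | causes) = 1 − (1−0.04)·∏(1−qᵢ) over the active causes.
Numerator (weight on configurations with cardholder travelling abroad): 0.037406 + 0.017220 = 0.054626
Normalizer over all consistent configurations: 0.04*0.94*0.71 + 0.9184*0.94*0.29 + 0.87808*0.06*0.71 + 0.989637*0.06*0.29 = 0.331678
P(cardholder travelling abroad | fraud alert) = 0.054626/0.331678 ≈ 0.1647

Now also conditioning on genuine card theft≠true:
For the numerator, keep only cardholder travelling abroad=true terms: 0.87808×0.06 = 0.052685
Normalizer over all consistent configurations: 0.04×0.94 + 0.87808×0.06 = 0.090285
Posterior = 0.052685 / 0.090285 ≈ 0.5835
Ruling out genuine card theft raises the posterior on cardholder travelling abroad — the flip side of explaining away.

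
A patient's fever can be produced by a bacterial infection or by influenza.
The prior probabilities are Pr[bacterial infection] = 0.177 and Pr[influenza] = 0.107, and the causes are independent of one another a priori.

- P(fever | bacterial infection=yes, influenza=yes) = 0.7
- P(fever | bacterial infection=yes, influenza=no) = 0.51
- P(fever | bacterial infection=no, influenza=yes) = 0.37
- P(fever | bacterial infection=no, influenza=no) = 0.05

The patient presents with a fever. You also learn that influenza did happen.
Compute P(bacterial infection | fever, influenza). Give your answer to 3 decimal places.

P(bacterial infection | fever, influenza) ≈ 0.289

Enumerate both values of bacterial infection and weight by the priors:
  P(fever | influenza) = 0.37·0.823 + 0.7·0.177
        = 0.304510 + 0.123900 = 0.428410
Keeping only the bacterial infection-present terms gives 0.123900, so
  P(bacterial infection | fever, influenza) = 0.123900 / 0.428410 ≈ 0.289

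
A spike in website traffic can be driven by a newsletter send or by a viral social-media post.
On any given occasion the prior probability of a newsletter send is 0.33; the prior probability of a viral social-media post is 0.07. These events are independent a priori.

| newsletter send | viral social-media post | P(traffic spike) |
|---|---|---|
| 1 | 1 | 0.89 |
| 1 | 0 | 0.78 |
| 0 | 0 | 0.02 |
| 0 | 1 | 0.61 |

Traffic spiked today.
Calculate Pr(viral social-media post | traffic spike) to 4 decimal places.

Pr(viral social-media post | traffic spike) ≈ 0.1633

Sum P(traffic spike|·) weighted by the priors over the 4 (newsletter send, viral social-media post) configurations:
  P(traffic spike) = 0.02×0.67×0.93 + 0.61×0.67×0.07 + 0.78×0.33×0.93 + 0.89×0.33×0.07
        = 0.012462 + 0.028609 + 0.239382 + 0.020559 = 0.301012
The terms with viral social-media post present sum to 0.049168, so
  P(viral social-media post | traffic spike) = 0.049168 / 0.301012 ≈ 0.1633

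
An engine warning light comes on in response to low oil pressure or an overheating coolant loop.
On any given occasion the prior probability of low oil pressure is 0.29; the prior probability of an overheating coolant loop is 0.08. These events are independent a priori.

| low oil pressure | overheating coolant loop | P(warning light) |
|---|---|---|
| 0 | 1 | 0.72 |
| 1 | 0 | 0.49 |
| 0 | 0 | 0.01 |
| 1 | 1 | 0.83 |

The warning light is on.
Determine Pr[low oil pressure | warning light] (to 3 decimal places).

Weight on low oil pressure=true, given the evidence: 0.130732 + 0.019256 = 0.149988
The normalizing constant is 0.01*0.71*0.92 + 0.72*0.71*0.08 + 0.49*0.29*0.92 + 0.83*0.29*0.08 = 0.197416
P(low oil pressure | warning light) = 0.149988/0.197416 ≈ 0.760

Pr[low oil pressure | warning light] ≈ 0.760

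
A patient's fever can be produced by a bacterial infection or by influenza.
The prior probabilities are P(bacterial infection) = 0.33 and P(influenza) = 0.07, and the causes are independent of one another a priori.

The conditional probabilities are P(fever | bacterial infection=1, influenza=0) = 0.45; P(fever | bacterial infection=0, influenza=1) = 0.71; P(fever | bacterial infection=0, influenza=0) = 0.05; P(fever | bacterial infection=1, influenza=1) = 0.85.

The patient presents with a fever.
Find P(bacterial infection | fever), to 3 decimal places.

By total probability over the 4 (bacterial infection, influenza) configurations:
  P(fever) = 0.05×0.67×0.93 + 0.71×0.67×0.07 + 0.45×0.33×0.93 + 0.85×0.33×0.07
        = 0.031155 + 0.033299 + 0.138105 + 0.019635 = 0.222194
Keeping only the bacterial infection-present terms gives 0.157740, so
  P(bacterial infection | fever) = 0.157740 / 0.222194 ≈ 0.710

P(bacterial infection | fever) ≈ 0.710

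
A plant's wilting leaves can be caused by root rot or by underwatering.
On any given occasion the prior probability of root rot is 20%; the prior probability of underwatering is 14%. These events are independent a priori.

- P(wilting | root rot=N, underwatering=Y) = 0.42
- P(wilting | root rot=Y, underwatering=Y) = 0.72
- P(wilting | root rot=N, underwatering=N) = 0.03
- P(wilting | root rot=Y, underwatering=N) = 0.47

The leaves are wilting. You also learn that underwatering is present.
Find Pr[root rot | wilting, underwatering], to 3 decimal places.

Pr[root rot | wilting, underwatering] ≈ 0.300

Numerator (weight on configurations with root rot): 0.72*0.2 = 0.144000
Normalizer over all consistent configurations: 0.42*0.8 + 0.72*0.2 = 0.480000
Posterior = 0.144000 / 0.480000 ≈ 0.300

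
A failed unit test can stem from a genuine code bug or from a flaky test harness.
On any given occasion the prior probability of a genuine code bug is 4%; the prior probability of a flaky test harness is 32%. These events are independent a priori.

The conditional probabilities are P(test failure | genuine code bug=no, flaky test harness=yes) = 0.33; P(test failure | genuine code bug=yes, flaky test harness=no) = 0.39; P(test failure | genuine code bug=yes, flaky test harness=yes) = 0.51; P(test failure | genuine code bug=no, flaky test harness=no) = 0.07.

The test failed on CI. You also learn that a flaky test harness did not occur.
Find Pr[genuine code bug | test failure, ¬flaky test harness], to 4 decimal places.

Pr[genuine code bug | test failure, ¬flaky test harness] ≈ 0.1884

P(test failure | ¬flaky test harness) = 0.07·0.96 + 0.39·0.04 = 0.067200 + 0.015600 = 0.082800
Of this, 0.015600 comes from 0.39·0.04 (the genuine code bug=true cases).
P(genuine code bug | test failure, ¬flaky test harness) = 0.015600 / 0.082800 ≈ 0.1884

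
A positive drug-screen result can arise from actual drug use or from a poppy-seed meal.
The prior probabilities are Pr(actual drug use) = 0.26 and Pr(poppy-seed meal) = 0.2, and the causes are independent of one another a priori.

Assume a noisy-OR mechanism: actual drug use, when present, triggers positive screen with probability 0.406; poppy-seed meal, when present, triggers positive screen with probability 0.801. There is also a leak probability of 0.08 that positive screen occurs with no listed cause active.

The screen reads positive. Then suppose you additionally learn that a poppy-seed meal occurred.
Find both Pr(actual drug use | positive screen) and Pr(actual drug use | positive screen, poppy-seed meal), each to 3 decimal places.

Under noisy-OR, P(positive screen | causes) = 1 − (1−0.08)·∏(1−qᵢ) over the active causes.
For the numerator, keep only actual drug use=true terms: 0.094332 + 0.046345 = 0.140677
Normalizer over all consistent configurations: 0.08×0.74×0.8 + 0.81692×0.74×0.2 + 0.45352×0.26×0.8 + 0.89125×0.26×0.2 = 0.308941
P(actual drug use | positive screen) = 0.140677/0.308941 ≈ 0.455

Now also conditioning on poppy-seed meal=true:
For the numerator, keep only actual drug use=true terms: 0.89125·0.26 = 0.231725
The normalizing constant is 0.81692·0.74 + 0.89125·0.26 = 0.836246
Posterior = 0.231725 / 0.836246 ≈ 0.277
— poppy-seed meal explains away the evidence for actual drug use.

Pr(actual drug use | positive screen) ≈ 0.455; Pr(actual drug use | positive screen, poppy-seed meal) ≈ 0.277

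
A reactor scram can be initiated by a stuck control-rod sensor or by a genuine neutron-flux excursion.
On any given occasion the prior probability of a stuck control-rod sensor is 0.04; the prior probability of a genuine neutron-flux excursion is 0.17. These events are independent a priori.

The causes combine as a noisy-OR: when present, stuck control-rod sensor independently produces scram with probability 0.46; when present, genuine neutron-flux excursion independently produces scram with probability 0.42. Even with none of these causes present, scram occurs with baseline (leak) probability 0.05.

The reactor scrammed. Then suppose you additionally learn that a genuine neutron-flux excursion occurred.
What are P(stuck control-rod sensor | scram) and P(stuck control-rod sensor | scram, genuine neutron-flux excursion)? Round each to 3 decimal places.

P(stuck control-rod sensor | scram) ≈ 0.156; P(stuck control-rod sensor | scram, genuine neutron-flux excursion) ≈ 0.061

Under noisy-OR, P(scram | causes) = 1 − (1−0.05)·∏(1−qᵢ) over the active causes.
By total probability over the 4 (stuck control-rod sensor, genuine neutron-flux excursion) configurations:
  P(scram) = 0.05*0.96*0.83 + 0.449*0.96*0.17 + 0.487*0.04*0.83 + 0.70246*0.04*0.17
        = 0.039840 + 0.073277 + 0.016168 + 0.004777 = 0.134062
Configurations with stuck control-rod sensor contribute 0.020945, so
  P(stuck control-rod sensor | scram) = 0.020945 / 0.134062 ≈ 0.156

Now condition on the additional information:
P(scram | genuine neutron-flux excursion) = 0.449×0.96 + 0.70246×0.04 = 0.431040 + 0.028098 = 0.459138
Of this, 0.028098 comes from 0.70246×0.04 (the stuck control-rod sensor=true cases).
Hence the posterior is 0.028098/0.459138 ≈ 0.061.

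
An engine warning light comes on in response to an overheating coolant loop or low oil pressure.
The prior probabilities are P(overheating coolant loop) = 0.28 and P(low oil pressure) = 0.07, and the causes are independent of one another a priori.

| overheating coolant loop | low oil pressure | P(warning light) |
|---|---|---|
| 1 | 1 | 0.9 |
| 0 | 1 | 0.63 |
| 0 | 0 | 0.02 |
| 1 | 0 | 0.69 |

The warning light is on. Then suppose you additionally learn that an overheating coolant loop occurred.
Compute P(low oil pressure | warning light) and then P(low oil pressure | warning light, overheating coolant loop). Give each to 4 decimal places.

P(low oil pressure | warning light) ≈ 0.2037; P(low oil pressure | warning light, overheating coolant loop) ≈ 0.0894

For the numerator, keep only low oil pressure=true terms: 0.031752 + 0.017640 = 0.049392
The normalizing constant is 0.02×0.72×0.93 + 0.63×0.72×0.07 + 0.69×0.28×0.93 + 0.9×0.28×0.07 = 0.242460
Posterior = 0.049392 / 0.242460 ≈ 0.2037

Now condition on the additional information:
Numerator (weight on configurations with low oil pressure): 0.9*0.07 = 0.063000
The normalizing constant is 0.69*0.93 + 0.9*0.07 = 0.704700
P(low oil pressure | warning light, overheating coolant loop) = 0.063000/0.704700 ≈ 0.0894
— overheating coolant loop explains away the evidence for low oil pressure.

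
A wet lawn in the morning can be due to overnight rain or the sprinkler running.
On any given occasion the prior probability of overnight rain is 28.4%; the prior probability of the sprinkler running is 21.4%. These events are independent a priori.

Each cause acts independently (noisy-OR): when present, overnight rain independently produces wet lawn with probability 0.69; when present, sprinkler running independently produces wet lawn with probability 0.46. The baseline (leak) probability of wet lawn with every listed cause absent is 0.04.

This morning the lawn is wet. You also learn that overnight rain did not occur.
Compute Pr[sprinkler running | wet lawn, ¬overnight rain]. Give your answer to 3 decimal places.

Under noisy-OR, P(wet lawn | causes) = 1 − (1−0.04)·∏(1−qᵢ) over the active causes.
P(wet lawn | ¬overnight rain) = 0.04·0.786 + 0.4816·0.214 = 0.031440 + 0.103062 = 0.134502
Of this, 0.103062 comes from 0.4816·0.214 (the sprinkler running=true cases).
P(sprinkler running | wet lawn, ¬overnight rain) = 0.103062 / 0.134502 ≈ 0.766

Pr[sprinkler running | wet lawn, ¬overnight rain] ≈ 0.766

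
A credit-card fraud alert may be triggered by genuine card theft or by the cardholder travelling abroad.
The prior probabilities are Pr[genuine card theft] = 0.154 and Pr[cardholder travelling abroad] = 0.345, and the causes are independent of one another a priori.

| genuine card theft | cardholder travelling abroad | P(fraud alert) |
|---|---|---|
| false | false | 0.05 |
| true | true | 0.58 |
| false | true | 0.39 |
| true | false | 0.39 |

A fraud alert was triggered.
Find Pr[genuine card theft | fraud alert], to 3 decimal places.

Sum P(fraud alert|·) weighted by the priors over the 4 (genuine card theft, cardholder travelling abroad) configurations:
  P(fraud alert) = 0.05·0.846·0.655 + 0.39·0.846·0.345 + 0.39·0.154·0.655 + 0.58·0.154·0.345
        = 0.027707 + 0.113829 + 0.039339 + 0.030815 = 0.211690
Keeping only the genuine card theft-present terms gives 0.070154, so
  P(genuine card theft | fraud alert) = 0.070154 / 0.211690 ≈ 0.331

Pr[genuine card theft | fraud alert] ≈ 0.331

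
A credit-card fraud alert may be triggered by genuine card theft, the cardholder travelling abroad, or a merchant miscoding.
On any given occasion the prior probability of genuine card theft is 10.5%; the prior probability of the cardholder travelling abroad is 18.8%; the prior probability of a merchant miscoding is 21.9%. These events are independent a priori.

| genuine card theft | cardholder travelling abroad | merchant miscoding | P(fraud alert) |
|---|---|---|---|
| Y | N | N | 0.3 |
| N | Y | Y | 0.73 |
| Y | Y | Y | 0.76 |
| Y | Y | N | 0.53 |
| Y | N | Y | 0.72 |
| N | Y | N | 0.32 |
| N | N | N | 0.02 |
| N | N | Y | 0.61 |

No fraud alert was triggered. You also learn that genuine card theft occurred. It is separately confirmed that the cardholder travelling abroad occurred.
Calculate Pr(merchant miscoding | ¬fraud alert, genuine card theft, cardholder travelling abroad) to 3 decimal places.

By total probability over both values of merchant miscoding:
  P(¬fraud alert | genuine card theft, cardholder travelling abroad) = 0.47×0.781 + 0.24×0.219
        = 0.367070 + 0.052560 = 0.419630
Keeping only the merchant miscoding-present terms gives 0.052560, so
  P(merchant miscoding | ¬fraud alert, genuine card theft, cardholder travelling abroad) = 0.052560 / 0.419630 ≈ 0.125

Pr(merchant miscoding | ¬fraud alert, genuine card theft, cardholder travelling abroad) ≈ 0.125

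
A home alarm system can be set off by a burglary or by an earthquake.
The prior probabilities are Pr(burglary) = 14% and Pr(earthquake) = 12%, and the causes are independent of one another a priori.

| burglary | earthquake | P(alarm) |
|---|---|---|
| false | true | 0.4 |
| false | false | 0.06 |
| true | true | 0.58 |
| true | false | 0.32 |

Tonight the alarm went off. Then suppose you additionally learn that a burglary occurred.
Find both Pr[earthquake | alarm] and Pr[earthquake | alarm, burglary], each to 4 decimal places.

Pr[earthquake | alarm] ≈ 0.3756; Pr[earthquake | alarm, burglary] ≈ 0.1982

Sum P(alarm|·) weighted by the priors over the 4 (burglary, earthquake) configurations:
  P(alarm) = 0.06·0.86·0.88 + 0.4·0.86·0.12 + 0.32·0.14·0.88 + 0.58·0.14·0.12
        = 0.045408 + 0.041280 + 0.039424 + 0.009744 = 0.135856
Configurations with earthquake contribute 0.051024, so
  P(earthquake | alarm) = 0.051024 / 0.135856 ≈ 0.3756

Now also conditioning on burglary=true:
Enumerate both values of earthquake and weight by the priors:
  P(alarm | burglary) = 0.32*0.88 + 0.58*0.12
        = 0.281600 + 0.069600 = 0.351200
Keeping only the earthquake-present terms gives 0.069600, so
  P(earthquake | alarm, burglary) = 0.069600 / 0.351200 ≈ 0.1982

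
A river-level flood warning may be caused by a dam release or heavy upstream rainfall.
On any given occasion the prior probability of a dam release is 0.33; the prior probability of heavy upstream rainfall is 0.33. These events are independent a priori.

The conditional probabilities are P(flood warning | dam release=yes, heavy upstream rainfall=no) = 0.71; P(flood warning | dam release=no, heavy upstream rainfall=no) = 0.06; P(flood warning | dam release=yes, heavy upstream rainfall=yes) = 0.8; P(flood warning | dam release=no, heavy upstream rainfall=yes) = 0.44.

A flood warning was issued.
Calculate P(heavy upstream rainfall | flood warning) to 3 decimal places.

P(heavy upstream rainfall | flood warning) ≈ 0.501

Weight on heavy upstream rainfall=true, given the evidence: 0.097284 + 0.087120 = 0.184404
The normalizing constant is 0.06·0.67·0.67 + 0.44·0.67·0.33 + 0.71·0.33·0.67 + 0.8·0.33·0.33 = 0.368319
P(heavy upstream rainfall | flood warning) = 0.184404/0.368319 ≈ 0.501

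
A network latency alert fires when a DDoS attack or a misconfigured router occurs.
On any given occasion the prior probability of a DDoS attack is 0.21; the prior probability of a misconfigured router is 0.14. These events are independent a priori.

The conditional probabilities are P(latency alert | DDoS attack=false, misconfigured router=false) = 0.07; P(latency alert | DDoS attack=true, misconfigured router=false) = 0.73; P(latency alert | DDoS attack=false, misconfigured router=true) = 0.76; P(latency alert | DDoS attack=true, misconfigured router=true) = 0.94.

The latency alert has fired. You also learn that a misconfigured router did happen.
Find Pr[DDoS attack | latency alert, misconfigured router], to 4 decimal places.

Pr[DDoS attack | latency alert, misconfigured router] ≈ 0.2474

Enumerate both values of DDoS attack and weight by the priors:
  P(latency alert | misconfigured router) = 0.76*0.79 + 0.94*0.21
        = 0.600400 + 0.197400 = 0.797800
Configurations with DDoS attack contribute 0.197400, so
  P(DDoS attack | latency alert, misconfigured router) = 0.197400 / 0.797800 ≈ 0.2474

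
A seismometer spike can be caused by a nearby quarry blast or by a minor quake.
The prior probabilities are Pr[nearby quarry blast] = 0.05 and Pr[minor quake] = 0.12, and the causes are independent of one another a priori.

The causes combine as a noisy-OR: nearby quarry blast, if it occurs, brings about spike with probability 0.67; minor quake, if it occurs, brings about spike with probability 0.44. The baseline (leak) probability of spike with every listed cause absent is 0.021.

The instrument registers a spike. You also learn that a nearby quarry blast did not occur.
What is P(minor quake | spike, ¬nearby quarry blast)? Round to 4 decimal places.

P(minor quake | spike, ¬nearby quarry blast) ≈ 0.7458

Under noisy-OR, P(spike | causes) = 1 − (1−0.021)·∏(1−qᵢ) over the active causes.
P(spike | ¬nearby quarry blast) = 0.021·0.88 + 0.45176·0.12 = 0.018480 + 0.054211 = 0.072691
The minor quake-present share is 0.45176·0.12 = 0.054211.
P(minor quake | spike, ¬nearby quarry blast) = 0.054211 / 0.072691 ≈ 0.7458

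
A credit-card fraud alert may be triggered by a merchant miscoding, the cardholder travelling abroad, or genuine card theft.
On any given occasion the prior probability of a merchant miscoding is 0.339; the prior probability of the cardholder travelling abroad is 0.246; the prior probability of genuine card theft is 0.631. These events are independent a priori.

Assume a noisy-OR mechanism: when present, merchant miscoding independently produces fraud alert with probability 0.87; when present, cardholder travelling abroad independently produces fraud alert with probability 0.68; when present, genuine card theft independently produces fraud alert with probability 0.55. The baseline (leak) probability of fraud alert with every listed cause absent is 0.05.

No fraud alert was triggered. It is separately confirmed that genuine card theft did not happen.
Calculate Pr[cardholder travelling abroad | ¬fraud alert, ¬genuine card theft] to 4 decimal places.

Under noisy-OR, P(fraud alert | causes) = 1 − (1−0.05)·∏(1−qᵢ) over the active causes.
Numerator (weight on configurations with cardholder travelling abroad): 0.049432 + 0.003296 = 0.052728
Denominator P(¬fraud alert | ¬genuine card theft): 0.95*0.661*0.754 + 0.304*0.661*0.246 + 0.1235*0.339*0.754 + 0.03952*0.339*0.246 = 0.557769
P(cardholder travelling abroad | ¬fraud alert, ¬genuine card theft) = 0.052728/0.557769 ≈ 0.0945

Pr[cardholder travelling abroad | ¬fraud alert, ¬genuine card theft] ≈ 0.0945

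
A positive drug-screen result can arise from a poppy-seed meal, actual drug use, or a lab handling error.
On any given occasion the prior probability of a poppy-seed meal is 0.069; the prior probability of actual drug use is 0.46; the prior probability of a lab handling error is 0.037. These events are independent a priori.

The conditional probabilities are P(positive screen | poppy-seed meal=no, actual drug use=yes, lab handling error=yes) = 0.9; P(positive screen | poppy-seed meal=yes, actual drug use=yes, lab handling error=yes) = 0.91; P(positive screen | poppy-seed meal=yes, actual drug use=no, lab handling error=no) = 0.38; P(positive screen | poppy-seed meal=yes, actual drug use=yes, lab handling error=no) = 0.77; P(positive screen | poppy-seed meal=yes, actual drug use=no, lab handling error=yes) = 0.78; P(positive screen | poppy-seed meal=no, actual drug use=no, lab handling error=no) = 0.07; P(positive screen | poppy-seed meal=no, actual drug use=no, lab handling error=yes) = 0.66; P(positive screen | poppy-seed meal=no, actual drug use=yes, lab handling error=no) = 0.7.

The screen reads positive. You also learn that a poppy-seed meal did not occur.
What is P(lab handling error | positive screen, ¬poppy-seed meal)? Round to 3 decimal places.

P(lab handling error | positive screen, ¬poppy-seed meal) ≈ 0.076

Sum P(positive screen|·) weighted by the priors over the 4 (actual drug use, lab handling error) configurations:
  P(positive screen | ¬poppy-seed meal) = 0.07*0.54*0.963 + 0.66*0.54*0.037 + 0.7*0.46*0.963 + 0.9*0.46*0.037
        = 0.036401 + 0.013187 + 0.310086 + 0.015318 = 0.374992
Configurations with lab handling error contribute 0.028505, so
  P(lab handling error | positive screen, ¬poppy-seed meal) = 0.028505 / 0.374992 ≈ 0.076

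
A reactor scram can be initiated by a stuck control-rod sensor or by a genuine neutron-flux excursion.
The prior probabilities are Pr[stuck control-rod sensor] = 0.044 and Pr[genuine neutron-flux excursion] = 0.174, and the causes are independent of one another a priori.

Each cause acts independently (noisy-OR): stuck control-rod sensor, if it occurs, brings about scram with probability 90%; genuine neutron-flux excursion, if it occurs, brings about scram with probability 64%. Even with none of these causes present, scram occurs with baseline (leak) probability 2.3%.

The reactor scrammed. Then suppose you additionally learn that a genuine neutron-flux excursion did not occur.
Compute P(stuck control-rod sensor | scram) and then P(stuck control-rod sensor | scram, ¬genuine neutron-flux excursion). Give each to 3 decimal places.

Under noisy-OR, P(scram | causes) = 1 − (1−0.023)·∏(1−qᵢ) over the active causes.
P(scram) = 0.023*0.956*0.826 + 0.64828*0.956*0.174 + 0.9023*0.044*0.826 + 0.964828*0.044*0.174 = 0.018162 + 0.107837 + 0.032793 + 0.007387 = 0.166179
Of this, 0.040180 comes from 0.032793 + 0.007387 (the stuck control-rod sensor=true cases).
Hence the posterior is 0.040180/0.166179 ≈ 0.242.

Now condition on the additional information:
Enumerate both values of stuck control-rod sensor and weight by the priors:
  P(scram | ¬genuine neutron-flux excursion) = 0.023×0.956 + 0.9023×0.044
        = 0.021988 + 0.039701 = 0.061689
The terms with stuck control-rod sensor present sum to 0.039701, so
  P(stuck control-rod sensor | scram, ¬genuine neutron-flux excursion) = 0.039701 / 0.061689 ≈ 0.644
With genuine neutron-flux excursion excluded, stuck control-rod sensor must carry more of the explanatory weight for the scram.

P(stuck control-rod sensor | scram) ≈ 0.242; P(stuck control-rod sensor | scram, ¬genuine neutron-flux excursion) ≈ 0.644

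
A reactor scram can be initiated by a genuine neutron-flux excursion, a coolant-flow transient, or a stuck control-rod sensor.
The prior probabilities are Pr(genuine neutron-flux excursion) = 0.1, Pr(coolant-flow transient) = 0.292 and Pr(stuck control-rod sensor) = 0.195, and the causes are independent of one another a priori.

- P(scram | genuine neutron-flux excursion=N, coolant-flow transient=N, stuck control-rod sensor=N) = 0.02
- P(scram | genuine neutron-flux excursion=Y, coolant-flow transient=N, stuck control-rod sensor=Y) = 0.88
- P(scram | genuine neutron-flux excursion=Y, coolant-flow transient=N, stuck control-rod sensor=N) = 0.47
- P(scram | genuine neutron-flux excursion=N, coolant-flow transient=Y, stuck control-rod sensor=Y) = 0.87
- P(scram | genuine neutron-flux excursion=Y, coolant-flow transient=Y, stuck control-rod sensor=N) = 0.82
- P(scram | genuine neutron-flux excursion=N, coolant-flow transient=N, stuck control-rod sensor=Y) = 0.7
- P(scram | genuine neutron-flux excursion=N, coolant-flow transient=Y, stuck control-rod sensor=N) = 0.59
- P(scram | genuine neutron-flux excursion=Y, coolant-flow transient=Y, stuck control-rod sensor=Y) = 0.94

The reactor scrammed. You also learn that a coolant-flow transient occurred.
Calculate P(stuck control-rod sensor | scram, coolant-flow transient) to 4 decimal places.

P(stuck control-rod sensor | scram, coolant-flow transient) ≈ 0.2574

Numerator (weight on configurations with stuck control-rod sensor): 0.152685 + 0.018330 = 0.171015
Normalizer over all consistent configurations: 0.59×0.9×0.805 + 0.87×0.9×0.195 + 0.82×0.1×0.805 + 0.94×0.1×0.195 = 0.664480
P(stuck control-rod sensor | scram, coolant-flow transient) = 0.171015/0.664480 ≈ 0.2574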